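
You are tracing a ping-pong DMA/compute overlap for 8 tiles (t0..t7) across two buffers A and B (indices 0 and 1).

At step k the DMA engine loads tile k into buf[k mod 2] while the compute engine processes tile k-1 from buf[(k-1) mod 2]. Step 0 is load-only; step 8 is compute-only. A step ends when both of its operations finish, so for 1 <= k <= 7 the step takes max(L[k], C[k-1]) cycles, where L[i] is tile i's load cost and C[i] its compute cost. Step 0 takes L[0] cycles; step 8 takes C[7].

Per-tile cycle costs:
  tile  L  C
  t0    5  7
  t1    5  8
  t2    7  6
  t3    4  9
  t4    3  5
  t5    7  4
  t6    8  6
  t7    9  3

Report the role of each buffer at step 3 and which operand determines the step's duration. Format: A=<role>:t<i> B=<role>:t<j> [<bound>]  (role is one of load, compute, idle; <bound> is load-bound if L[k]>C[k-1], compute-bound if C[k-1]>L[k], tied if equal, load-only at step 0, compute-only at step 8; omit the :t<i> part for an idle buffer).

step 3: A=compute:t2 B=load:t3 [compute-bound]

  0. 5=5c; end=5; A:t0 B:-
  1. max(5,7)=7c; end=12; A:t0 B:t1
  2. max(7,8)=8c; end=20; A:t2 B:t1
  3. max(4,6)=6c; end=26; A:t2 B:t3
  4. max(3,9)=9c; end=35; A:t4 B:t3
  5. max(7,5)=7c; end=42; A:t4 B:t5
  6. max(8,4)=8c; end=50; A:t6 B:t5
  7. max(9,6)=9c; end=59; A:t6 B:t7
  8. 3=3c; end=62; A:t6 B:t7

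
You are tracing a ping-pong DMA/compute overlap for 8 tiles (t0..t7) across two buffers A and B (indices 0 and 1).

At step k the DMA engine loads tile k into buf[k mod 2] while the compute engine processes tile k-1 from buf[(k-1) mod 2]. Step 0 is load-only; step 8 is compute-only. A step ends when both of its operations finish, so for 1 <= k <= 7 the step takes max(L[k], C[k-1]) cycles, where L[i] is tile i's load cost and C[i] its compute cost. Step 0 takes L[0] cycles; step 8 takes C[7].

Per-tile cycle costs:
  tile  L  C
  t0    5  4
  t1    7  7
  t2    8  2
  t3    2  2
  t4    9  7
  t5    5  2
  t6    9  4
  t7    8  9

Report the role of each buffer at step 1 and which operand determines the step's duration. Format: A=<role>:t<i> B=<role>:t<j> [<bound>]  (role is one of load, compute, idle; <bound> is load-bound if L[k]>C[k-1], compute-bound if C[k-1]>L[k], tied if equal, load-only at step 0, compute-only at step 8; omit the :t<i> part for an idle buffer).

step 0: L[0]=5 → dur=5, Σ=5 | A=load:t0 B=idle [load-only]
step 1: L[1]=7 C[0]=4 → dur=7, Σ=12 | A=compute:t0 B=load:t1 [load-bound]
step 2: L[2]=8 C[1]=7 → dur=8, Σ=20 | A=load:t2 B=compute:t1 [load-bound]
step 3: L[3]=2 C[2]=2 → dur=2, Σ=22 | A=compute:t2 B=load:t3 [tied]
step 4: L[4]=9 C[3]=2 → dur=9, Σ=31 | A=load:t4 B=compute:t3 [load-bound]
step 5: L[5]=5 C[4]=7 → dur=7, Σ=38 | A=compute:t4 B=load:t5 [compute-bound]
step 6: L[6]=9 C[5]=2 → dur=9, Σ=47 | A=load:t6 B=compute:t5 [load-bound]
step 7: L[7]=8 C[6]=4 → dur=8, Σ=55 | A=compute:t6 B=load:t7 [load-bound]
step 8: C[7]=9 → dur=9, Σ=64 | A=idle B=compute:t7 [compute-only]

step 1: A=compute:t0 B=load:t1 [load-bound]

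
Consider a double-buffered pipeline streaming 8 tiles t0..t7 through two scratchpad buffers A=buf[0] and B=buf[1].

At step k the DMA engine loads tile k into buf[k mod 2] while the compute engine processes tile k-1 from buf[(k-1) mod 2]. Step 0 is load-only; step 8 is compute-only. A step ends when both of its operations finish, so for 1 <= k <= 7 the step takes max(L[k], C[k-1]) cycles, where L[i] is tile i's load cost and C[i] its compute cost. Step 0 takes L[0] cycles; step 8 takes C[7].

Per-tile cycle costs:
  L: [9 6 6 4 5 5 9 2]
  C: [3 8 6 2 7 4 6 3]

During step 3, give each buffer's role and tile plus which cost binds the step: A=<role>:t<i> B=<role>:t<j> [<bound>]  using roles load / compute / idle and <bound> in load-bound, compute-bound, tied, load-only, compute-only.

step 3: A=compute:t2 B=load:t3 [compute-bound]

step 0: L[0]=9 → dur=9, Σ=9 | A=load:t0 B=idle [load-only]
step 1: L[1]=6 C[0]=3 → dur=6, Σ=15 | A=compute:t0 B=load:t1 [load-bound]
step 2: L[2]=6 C[1]=8 → dur=8, Σ=23 | A=load:t2 B=compute:t1 [compute-bound]
step 3: L[3]=4 C[2]=6 → dur=6, Σ=29 | A=compute:t2 B=load:t3 [compute-bound]
step 4: L[4]=5 C[3]=2 → dur=5, Σ=34 | A=load:t4 B=compute:t3 [load-bound]
step 5: L[5]=5 C[4]=7 → dur=7, Σ=41 | A=compute:t4 B=load:t5 [compute-bound]
step 6: L[6]=9 C[5]=4 → dur=9, Σ=50 | A=load:t6 B=compute:t5 [load-bound]
step 7: L[7]=2 C[6]=6 → dur=6, Σ=56 | A=compute:t6 B=load:t7 [compute-bound]
step 8: C[7]=3 → dur=3, Σ=59 | A=idle B=compute:t7 [compute-only]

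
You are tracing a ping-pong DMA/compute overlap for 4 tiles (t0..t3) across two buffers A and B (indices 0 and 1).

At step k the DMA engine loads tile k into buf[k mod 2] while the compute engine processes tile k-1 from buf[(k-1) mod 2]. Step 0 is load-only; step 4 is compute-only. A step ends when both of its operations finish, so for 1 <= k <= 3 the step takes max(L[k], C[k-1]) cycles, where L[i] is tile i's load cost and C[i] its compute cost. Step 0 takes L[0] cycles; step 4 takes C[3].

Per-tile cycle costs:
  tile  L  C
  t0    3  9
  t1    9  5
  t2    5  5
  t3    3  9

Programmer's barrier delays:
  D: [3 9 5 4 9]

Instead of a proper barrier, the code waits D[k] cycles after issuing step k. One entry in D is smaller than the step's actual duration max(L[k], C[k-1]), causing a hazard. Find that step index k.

step 0: need L[0]=3 = 3; D[0]=3 ok
step 1: need max(L[1]=9,C[0]=9) = 9; D[1]=9 ok
step 2: need max(L[2]=5,C[1]=5) = 5; D[2]=5 ok
step 3: need max(L[3]=3,C[2]=5) = 5; D[3]=4 SHORT
step 4: need C[3]=9 = 9; D[4]=9 ok

hazard at step 3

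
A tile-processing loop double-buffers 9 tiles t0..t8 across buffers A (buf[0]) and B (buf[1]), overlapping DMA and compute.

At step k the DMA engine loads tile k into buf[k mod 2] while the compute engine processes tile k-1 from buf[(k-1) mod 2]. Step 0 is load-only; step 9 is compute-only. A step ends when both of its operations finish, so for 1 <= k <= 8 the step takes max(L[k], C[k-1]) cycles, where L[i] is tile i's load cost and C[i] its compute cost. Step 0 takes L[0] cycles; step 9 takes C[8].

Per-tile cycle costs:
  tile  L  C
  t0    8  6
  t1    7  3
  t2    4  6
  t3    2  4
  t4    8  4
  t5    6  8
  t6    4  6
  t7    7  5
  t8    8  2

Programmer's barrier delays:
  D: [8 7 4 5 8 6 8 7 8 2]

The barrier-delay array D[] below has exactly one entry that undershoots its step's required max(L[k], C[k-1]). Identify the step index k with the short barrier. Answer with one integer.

step 0: need L[0]=8 = 8; D[0]=8 ok
step 1: need max(L[1]=7,C[0]=6) = 7; D[1]=7 ok
step 2: need max(L[2]=4,C[1]=3) = 4; D[2]=4 ok
step 3: need max(L[3]=2,C[2]=6) = 6; D[3]=5 SHORT
step 4: need max(L[4]=8,C[3]=4) = 8; D[4]=8 ok
step 5: need max(L[5]=6,C[4]=4) = 6; D[5]=6 ok
step 6: need max(L[6]=4,C[5]=8) = 8; D[6]=8 ok
step 7: need max(L[7]=7,C[6]=6) = 7; D[7]=7 ok
step 8: need max(L[8]=8,C[7]=5) = 8; D[8]=8 ok
step 9: need C[8]=2 = 2; D[9]=2 ok

hazard at step 3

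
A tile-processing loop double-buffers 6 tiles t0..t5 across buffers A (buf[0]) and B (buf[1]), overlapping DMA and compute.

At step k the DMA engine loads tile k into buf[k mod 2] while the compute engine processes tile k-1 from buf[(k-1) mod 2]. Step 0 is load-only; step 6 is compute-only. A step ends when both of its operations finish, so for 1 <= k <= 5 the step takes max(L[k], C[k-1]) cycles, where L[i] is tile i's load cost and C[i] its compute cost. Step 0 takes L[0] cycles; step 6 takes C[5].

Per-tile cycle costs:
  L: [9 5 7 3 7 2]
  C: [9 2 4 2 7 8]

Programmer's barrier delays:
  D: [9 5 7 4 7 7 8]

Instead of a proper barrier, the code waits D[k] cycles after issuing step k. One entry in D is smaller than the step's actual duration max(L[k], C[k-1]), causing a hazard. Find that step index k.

step 0: need L[0]=9 = 9; D[0]=9 ok
step 1: need max(L[1]=5,C[0]=9) = 9; D[1]=5 SHORT
step 2: need max(L[2]=7,C[1]=2) = 7; D[2]=7 ok
step 3: need max(L[3]=3,C[2]=4) = 4; D[3]=4 ok
step 4: need max(L[4]=7,C[3]=2) = 7; D[4]=7 ok
step 5: need max(L[5]=2,C[4]=7) = 7; D[5]=7 ok
step 6: need C[5]=8 = 8; D[6]=8 ok

hazard at step 1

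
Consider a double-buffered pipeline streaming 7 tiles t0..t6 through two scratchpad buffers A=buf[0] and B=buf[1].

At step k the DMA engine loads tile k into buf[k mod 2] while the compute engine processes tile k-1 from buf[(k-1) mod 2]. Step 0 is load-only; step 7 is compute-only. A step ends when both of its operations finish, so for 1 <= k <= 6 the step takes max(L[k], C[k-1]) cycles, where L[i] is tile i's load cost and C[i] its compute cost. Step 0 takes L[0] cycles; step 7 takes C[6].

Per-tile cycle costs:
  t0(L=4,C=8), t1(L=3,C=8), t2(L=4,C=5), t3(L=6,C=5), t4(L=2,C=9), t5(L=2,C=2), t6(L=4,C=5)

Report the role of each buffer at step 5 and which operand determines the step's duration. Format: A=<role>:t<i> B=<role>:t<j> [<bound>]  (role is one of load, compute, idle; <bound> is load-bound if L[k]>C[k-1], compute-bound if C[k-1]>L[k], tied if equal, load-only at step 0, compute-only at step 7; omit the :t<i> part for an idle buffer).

k=0 load=t0/4c comp=- wait=4 total=4
k=1 load=t1/3c comp=t0/8c wait=8 total=12
k=2 load=t2/4c comp=t1/8c wait=8 total=20
k=3 load=t3/6c comp=t2/5c wait=6 total=26
k=4 load=t4/2c comp=t3/5c wait=5 total=31
k=5 load=t5/2c comp=t4/9c wait=9 total=40
k=6 load=t6/4c comp=t5/2c wait=4 total=44
k=7 load=- comp=t6/5c wait=5 total=49

step 5: A=compute:t4 B=load:t5 [compute-bound]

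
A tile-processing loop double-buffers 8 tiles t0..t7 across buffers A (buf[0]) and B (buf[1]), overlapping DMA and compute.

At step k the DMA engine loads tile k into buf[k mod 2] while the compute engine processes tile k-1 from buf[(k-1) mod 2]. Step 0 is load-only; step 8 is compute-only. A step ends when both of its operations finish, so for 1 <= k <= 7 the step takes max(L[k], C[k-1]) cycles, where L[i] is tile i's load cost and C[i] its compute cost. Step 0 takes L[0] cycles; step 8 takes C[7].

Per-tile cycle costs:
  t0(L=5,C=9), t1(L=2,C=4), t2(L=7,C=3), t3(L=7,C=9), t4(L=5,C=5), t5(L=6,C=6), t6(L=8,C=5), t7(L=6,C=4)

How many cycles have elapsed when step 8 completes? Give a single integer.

[0] DMA t0→A (5c) ∥ CU idle ⇒ 5c, clock 5
[1] DMA t1→B (2c) ∥ CU A:t0 (9c) ⇒ 9c, clock 14
[2] DMA t2→A (7c) ∥ CU B:t1 (4c) ⇒ 7c, clock 21
[3] DMA t3→B (7c) ∥ CU A:t2 (3c) ⇒ 7c, clock 28
[4] DMA t4→A (5c) ∥ CU B:t3 (9c) ⇒ 9c, clock 37
[5] DMA t5→B (6c) ∥ CU A:t4 (5c) ⇒ 6c, clock 43
[6] DMA t6→A (8c) ∥ CU B:t5 (6c) ⇒ 8c, clock 51
[7] DMA t7→B (6c) ∥ CU A:t6 (5c) ⇒ 6c, clock 57
[8] DMA idle ∥ CU B:t7 (4c) ⇒ 4c, clock 61

end_cycle[8] = 61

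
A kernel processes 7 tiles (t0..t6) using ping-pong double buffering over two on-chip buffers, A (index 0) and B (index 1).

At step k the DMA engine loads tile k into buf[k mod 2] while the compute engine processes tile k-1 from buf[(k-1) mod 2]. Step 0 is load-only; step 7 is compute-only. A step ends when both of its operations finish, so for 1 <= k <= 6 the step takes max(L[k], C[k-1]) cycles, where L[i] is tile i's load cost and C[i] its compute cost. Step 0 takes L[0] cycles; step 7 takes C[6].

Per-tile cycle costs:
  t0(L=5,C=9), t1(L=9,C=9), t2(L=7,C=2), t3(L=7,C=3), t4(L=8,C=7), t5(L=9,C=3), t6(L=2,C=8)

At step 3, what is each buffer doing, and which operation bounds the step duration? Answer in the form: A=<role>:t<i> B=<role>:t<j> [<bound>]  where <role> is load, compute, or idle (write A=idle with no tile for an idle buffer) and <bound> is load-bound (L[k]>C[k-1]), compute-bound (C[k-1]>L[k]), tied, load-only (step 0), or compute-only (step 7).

step 3: A=compute:t2 B=load:t3 [load-bound]

k=0 load=t0/5c comp=- wait=5 total=5
k=1 load=t1/9c comp=t0/9c wait=9 total=14
k=2 load=t2/7c comp=t1/9c wait=9 total=23
k=3 load=t3/7c comp=t2/2c wait=7 total=30
k=4 load=t4/8c comp=t3/3c wait=8 total=38
k=5 load=t5/9c comp=t4/7c wait=9 total=47
k=6 load=t6/2c comp=t5/3c wait=3 total=50
k=7 load=- comp=t6/8c wait=8 total=58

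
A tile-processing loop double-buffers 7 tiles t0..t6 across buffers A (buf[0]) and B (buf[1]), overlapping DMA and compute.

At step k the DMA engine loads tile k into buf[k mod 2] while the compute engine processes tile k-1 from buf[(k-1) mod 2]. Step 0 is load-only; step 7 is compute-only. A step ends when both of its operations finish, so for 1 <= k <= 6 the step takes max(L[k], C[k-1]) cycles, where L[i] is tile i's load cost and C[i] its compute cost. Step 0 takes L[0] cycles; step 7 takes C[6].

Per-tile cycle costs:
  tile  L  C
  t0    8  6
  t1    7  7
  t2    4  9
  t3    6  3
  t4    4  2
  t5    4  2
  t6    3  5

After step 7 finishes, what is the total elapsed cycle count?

end_cycle[7] = 47

k=0 load=t0/8c comp=- wait=8 total=8
k=1 load=t1/7c comp=t0/6c wait=7 total=15
k=2 load=t2/4c comp=t1/7c wait=7 total=22
k=3 load=t3/6c comp=t2/9c wait=9 total=31
k=4 load=t4/4c comp=t3/3c wait=4 total=35
k=5 load=t5/4c comp=t4/2c wait=4 total=39
k=6 load=t6/3c comp=t5/2c wait=3 total=42
k=7 load=- comp=t6/5c wait=5 total=47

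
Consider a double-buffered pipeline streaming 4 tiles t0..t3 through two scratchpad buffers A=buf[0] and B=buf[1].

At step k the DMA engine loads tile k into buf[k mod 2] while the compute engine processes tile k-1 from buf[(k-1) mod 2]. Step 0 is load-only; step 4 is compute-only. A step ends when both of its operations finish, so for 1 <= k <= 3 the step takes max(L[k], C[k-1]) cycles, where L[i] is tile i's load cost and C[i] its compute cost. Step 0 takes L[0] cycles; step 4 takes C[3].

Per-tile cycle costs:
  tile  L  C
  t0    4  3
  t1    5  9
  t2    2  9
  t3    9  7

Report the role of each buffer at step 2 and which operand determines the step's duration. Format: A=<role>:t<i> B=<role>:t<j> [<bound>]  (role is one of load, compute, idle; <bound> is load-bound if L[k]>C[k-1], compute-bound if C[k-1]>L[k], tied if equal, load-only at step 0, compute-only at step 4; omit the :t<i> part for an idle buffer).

step 2: A=load:t2 B=compute:t1 [compute-bound]

  0. 4=4c; end=4; A:t0 B:-
  1. max(5,3)=5c; end=9; A:t0 B:t1
  2. max(2,9)=9c; end=18; A:t2 B:t1
  3. max(9,9)=9c; end=27; A:t2 B:t3
  4. 7=7c; end=34; A:t2 B:t3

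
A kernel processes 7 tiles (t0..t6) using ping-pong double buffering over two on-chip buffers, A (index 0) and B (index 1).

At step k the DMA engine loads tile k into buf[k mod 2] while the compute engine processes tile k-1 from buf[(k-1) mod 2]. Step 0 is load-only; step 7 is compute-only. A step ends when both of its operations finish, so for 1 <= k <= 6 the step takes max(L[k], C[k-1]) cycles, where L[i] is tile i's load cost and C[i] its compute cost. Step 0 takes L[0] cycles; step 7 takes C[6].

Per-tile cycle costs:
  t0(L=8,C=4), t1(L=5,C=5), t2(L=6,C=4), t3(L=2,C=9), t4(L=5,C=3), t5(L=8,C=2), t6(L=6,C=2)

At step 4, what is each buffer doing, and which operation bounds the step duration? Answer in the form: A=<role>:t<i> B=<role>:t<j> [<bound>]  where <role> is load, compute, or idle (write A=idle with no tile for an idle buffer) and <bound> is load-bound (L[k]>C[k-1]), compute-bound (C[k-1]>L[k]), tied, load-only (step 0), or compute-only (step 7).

step 0: L[0]=8 → dur=8, Σ=8 | A=load:t0 B=idle [load-only]
step 1: L[1]=5 C[0]=4 → dur=5, Σ=13 | A=compute:t0 B=load:t1 [load-bound]
step 2: L[2]=6 C[1]=5 → dur=6, Σ=19 | A=load:t2 B=compute:t1 [load-bound]
step 3: L[3]=2 C[2]=4 → dur=4, Σ=23 | A=compute:t2 B=load:t3 [compute-bound]
step 4: L[4]=5 C[3]=9 → dur=9, Σ=32 | A=load:t4 B=compute:t3 [compute-bound]
step 5: L[5]=8 C[4]=3 → dur=8, Σ=40 | A=compute:t4 B=load:t5 [load-bound]
step 6: L[6]=6 C[5]=2 → dur=6, Σ=46 | A=load:t6 B=compute:t5 [load-bound]
step 7: C[6]=2 → dur=2, Σ=48 | A=compute:t6 B=idle [compute-only]

step 4: A=load:t4 B=compute:t3 [compute-bound]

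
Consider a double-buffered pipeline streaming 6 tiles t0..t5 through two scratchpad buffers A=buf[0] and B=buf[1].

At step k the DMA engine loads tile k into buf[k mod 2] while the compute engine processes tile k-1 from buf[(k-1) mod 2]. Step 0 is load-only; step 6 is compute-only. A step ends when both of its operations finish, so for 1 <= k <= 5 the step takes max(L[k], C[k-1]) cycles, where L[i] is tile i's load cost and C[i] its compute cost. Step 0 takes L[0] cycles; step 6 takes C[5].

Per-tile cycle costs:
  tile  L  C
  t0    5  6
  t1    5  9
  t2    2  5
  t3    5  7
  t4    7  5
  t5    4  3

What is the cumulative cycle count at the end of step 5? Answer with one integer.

end_cycle[5] = 37

  0. 5=5c; end=5; A:t0 B:-
  1. max(5,6)=6c; end=11; A:t0 B:t1
  2. max(2,9)=9c; end=20; A:t2 B:t1
  3. max(5,5)=5c; end=25; A:t2 B:t3
  4. max(7,7)=7c; end=32; A:t4 B:t3
  5. max(4,5)=5c; end=37; A:t4 B:t5
  6. 3=3c; end=40; A:t4 B:t5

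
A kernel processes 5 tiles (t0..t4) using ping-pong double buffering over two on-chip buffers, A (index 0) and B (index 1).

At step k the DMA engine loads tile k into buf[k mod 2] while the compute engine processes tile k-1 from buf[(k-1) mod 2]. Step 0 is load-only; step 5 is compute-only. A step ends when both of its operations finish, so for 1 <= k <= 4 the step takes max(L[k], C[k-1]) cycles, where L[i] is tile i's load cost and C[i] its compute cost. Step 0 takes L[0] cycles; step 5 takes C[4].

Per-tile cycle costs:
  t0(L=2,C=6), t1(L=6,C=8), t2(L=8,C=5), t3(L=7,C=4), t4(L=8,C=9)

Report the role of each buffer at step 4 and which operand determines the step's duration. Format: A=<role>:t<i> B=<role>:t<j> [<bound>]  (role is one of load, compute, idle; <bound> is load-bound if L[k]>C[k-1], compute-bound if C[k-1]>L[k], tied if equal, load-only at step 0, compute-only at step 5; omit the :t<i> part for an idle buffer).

step 4: A=load:t4 B=compute:t3 [load-bound]

[0] DMA t0→A (2c) ∥ CU idle ⇒ 2c, clock 2
[1] DMA t1→B (6c) ∥ CU A:t0 (6c) ⇒ 6c, clock 8
[2] DMA t2→A (8c) ∥ CU B:t1 (8c) ⇒ 8c, clock 16
[3] DMA t3→B (7c) ∥ CU A:t2 (5c) ⇒ 7c, clock 23
[4] DMA t4→A (8c) ∥ CU B:t3 (4c) ⇒ 8c, clock 31
[5] DMA idle ∥ CU A:t4 (9c) ⇒ 9c, clock 40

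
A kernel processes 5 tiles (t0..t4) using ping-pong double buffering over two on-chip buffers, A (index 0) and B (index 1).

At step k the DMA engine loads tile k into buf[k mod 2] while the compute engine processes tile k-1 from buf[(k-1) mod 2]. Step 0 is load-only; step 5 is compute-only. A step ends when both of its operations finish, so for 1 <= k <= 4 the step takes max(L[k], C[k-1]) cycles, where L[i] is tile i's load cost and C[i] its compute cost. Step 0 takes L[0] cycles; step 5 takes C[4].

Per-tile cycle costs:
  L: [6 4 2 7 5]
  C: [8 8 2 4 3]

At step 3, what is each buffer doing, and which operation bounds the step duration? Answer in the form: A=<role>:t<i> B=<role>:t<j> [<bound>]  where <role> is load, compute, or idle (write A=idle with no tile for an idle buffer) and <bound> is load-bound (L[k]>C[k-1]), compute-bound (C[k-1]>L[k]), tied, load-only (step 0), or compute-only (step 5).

step 3: A=compute:t2 B=load:t3 [load-bound]

[0] DMA t0→A (6c) ∥ CU idle ⇒ 6c, clock 6
[1] DMA t1→B (4c) ∥ CU A:t0 (8c) ⇒ 8c, clock 14
[2] DMA t2→A (2c) ∥ CU B:t1 (8c) ⇒ 8c, clock 22
[3] DMA t3→B (7c) ∥ CU A:t2 (2c) ⇒ 7c, clock 29
[4] DMA t4→A (5c) ∥ CU B:t3 (4c) ⇒ 5c, clock 34
[5] DMA idle ∥ CU A:t4 (3c) ⇒ 3c, clock 37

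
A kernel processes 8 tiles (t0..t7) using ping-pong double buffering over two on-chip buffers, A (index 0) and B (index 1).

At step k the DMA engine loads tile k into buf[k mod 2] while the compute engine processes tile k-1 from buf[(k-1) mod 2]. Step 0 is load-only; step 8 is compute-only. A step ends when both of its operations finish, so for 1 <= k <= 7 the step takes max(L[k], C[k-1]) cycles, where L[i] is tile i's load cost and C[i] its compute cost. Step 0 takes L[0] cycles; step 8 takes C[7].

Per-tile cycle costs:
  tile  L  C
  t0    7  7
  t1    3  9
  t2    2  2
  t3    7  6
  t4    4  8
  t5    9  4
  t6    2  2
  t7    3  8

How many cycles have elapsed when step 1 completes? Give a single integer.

end_cycle[1] = 14

k=0 load=t0/7c comp=- wait=7 total=7
k=1 load=t1/3c comp=t0/7c wait=7 total=14
k=2 load=t2/2c comp=t1/9c wait=9 total=23
k=3 load=t3/7c comp=t2/2c wait=7 total=30
k=4 load=t4/4c comp=t3/6c wait=6 total=36
k=5 load=t5/9c comp=t4/8c wait=9 total=45
k=6 load=t6/2c comp=t5/4c wait=4 total=49
k=7 load=t7/3c comp=t6/2c wait=3 total=52
k=8 load=- comp=t7/8c wait=8 total=60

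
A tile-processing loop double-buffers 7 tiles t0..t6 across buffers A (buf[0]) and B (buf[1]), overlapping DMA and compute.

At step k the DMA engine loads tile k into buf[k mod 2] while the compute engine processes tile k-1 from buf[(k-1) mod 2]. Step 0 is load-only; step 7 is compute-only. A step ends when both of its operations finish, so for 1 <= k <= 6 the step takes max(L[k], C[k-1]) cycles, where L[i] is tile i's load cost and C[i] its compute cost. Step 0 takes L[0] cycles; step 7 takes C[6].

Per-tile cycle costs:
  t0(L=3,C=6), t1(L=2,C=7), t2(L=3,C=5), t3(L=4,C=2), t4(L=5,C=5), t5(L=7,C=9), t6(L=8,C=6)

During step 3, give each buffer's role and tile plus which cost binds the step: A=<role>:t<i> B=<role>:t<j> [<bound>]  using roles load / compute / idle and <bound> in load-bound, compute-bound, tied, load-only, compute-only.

  0. 3=3c; end=3; A:t0 B:-
  1. max(2,6)=6c; end=9; A:t0 B:t1
  2. max(3,7)=7c; end=16; A:t2 B:t1
  3. max(4,5)=5c; end=21; A:t2 B:t3
  4. max(5,2)=5c; end=26; A:t4 B:t3
  5. max(7,5)=7c; end=33; A:t4 B:t5
  6. max(8,9)=9c; end=42; A:t6 B:t5
  7. 6=6c; end=48; A:t6 B:t5

step 3: A=compute:t2 B=load:t3 [compute-bound]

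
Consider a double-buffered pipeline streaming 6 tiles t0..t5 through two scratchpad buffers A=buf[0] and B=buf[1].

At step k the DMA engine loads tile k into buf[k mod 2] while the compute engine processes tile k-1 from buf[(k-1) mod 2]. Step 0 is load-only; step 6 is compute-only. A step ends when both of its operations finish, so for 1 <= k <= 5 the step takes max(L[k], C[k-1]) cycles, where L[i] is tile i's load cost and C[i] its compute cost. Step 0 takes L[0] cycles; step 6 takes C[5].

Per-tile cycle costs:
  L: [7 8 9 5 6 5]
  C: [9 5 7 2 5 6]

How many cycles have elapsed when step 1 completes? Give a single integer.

k=0 load=t0/7c comp=- wait=7 total=7
k=1 load=t1/8c comp=t0/9c wait=9 total=16
k=2 load=t2/9c comp=t1/5c wait=9 total=25
k=3 load=t3/5c comp=t2/7c wait=7 total=32
k=4 load=t4/6c comp=t3/2c wait=6 total=38
k=5 load=t5/5c comp=t4/5c wait=5 total=43
k=6 load=- comp=t5/6c wait=6 total=49

end_cycle[1] = 16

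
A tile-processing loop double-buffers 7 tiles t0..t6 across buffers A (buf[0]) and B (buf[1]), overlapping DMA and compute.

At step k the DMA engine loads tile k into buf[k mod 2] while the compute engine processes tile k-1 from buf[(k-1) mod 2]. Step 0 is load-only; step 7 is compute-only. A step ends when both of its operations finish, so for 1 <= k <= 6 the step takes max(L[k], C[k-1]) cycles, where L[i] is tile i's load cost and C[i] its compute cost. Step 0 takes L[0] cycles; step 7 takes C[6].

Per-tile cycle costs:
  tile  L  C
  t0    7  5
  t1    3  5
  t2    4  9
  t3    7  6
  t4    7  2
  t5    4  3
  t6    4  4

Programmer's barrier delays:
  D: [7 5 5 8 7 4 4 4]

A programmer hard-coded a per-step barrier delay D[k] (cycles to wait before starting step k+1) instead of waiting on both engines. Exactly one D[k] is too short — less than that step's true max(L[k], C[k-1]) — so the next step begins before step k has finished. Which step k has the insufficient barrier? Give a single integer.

hazard at step 3

k=0 barrier L[0]=7→7c, D[0]=7 ok
k=1 barrier max(L[1]=3,C[0]=5)→5c, D[1]=5 ok
k=2 barrier max(L[2]=4,C[1]=5)→5c, D[2]=5 ok
k=3 barrier max(L[3]=7,C[2]=9)→9c, D[3]=8 SHORT
k=4 barrier max(L[4]=7,C[3]=6)→7c, D[4]=7 ok
k=5 barrier max(L[5]=4,C[4]=2)→4c, D[5]=4 ok
k=6 barrier max(L[6]=4,C[5]=3)→4c, D[6]=4 ok
k=7 barrier C[6]=4→4c, D[7]=4 ok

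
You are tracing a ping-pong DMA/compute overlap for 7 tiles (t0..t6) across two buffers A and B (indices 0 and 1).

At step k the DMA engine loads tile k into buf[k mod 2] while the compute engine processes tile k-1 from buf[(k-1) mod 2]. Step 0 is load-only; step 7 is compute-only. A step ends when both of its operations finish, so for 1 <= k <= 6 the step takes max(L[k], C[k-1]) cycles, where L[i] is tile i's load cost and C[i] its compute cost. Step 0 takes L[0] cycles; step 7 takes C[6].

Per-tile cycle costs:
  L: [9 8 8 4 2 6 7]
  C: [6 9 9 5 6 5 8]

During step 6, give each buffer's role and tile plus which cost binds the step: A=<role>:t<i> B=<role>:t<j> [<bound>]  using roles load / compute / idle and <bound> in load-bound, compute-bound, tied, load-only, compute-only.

step 6: A=load:t6 B=compute:t5 [load-bound]

  0. 9=9c; end=9; A:t0 B:-
  1. max(8,6)=8c; end=17; A:t0 B:t1
  2. max(8,9)=9c; end=26; A:t2 B:t1
  3. max(4,9)=9c; end=35; A:t2 B:t3
  4. max(2,5)=5c; end=40; A:t4 B:t3
  5. max(6,6)=6c; end=46; A:t4 B:t5
  6. max(7,5)=7c; end=53; A:t6 B:t5
  7. 8=8c; end=61; A:t6 B:t5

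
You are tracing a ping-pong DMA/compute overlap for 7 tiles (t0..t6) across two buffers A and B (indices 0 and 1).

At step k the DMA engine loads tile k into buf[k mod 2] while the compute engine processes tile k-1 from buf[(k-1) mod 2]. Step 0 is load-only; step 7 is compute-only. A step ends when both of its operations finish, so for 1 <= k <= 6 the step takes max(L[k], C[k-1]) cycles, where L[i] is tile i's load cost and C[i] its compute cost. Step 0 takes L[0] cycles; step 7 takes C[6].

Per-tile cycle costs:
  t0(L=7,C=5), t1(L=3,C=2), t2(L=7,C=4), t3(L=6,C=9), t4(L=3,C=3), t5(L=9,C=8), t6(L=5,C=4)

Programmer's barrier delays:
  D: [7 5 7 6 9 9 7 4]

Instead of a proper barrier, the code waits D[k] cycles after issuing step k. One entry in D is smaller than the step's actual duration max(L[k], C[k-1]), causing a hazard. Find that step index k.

k=0 barrier L[0]=7→7c, D[0]=7 ok
k=1 barrier max(L[1]=3,C[0]=5)→5c, D[1]=5 ok
k=2 barrier max(L[2]=7,C[1]=2)→7c, D[2]=7 ok
k=3 barrier max(L[3]=6,C[2]=4)→6c, D[3]=6 ok
k=4 barrier max(L[4]=3,C[3]=9)→9c, D[4]=9 ok
k=5 barrier max(L[5]=9,C[4]=3)→9c, D[5]=9 ok
k=6 barrier max(L[6]=5,C[5]=8)→8c, D[6]=7 SHORT
k=7 barrier C[6]=4→4c, D[7]=4 ok

hazard at step 6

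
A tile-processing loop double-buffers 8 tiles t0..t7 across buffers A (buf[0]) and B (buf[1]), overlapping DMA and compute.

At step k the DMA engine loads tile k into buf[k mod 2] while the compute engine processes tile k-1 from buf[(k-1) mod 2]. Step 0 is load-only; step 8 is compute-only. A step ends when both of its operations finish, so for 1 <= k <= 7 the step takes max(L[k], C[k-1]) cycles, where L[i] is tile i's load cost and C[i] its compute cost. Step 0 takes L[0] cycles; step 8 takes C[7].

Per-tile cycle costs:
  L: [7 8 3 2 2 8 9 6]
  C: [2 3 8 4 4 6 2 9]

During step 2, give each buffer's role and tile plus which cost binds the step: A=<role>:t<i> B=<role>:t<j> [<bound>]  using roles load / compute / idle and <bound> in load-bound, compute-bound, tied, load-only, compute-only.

  0. 7=7c; end=7; A:t0 B:-
  1. max(8,2)=8c; end=15; A:t0 B:t1
  2. max(3,3)=3c; end=18; A:t2 B:t1
  3. max(2,8)=8c; end=26; A:t2 B:t3
  4. max(2,4)=4c; end=30; A:t4 B:t3
  5. max(8,4)=8c; end=38; A:t4 B:t5
  6. max(9,6)=9c; end=47; A:t6 B:t5
  7. max(6,2)=6c; end=53; A:t6 B:t7
  8. 9=9c; end=62; A:t6 B:t7

step 2: A=load:t2 B=compute:t1 [tied]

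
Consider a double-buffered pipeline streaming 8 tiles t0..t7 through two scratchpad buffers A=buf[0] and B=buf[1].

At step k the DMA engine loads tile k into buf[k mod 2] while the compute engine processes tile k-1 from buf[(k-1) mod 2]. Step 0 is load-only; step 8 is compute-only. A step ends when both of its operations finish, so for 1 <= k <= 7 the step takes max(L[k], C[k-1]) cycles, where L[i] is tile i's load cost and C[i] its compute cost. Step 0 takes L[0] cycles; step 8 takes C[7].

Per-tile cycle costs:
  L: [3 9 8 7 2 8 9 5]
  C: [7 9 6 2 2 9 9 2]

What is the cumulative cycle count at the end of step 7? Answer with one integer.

k=0 load=t0/3c comp=- wait=3 total=3
k=1 load=t1/9c comp=t0/7c wait=9 total=12
k=2 load=t2/8c comp=t1/9c wait=9 total=21
k=3 load=t3/7c comp=t2/6c wait=7 total=28
k=4 load=t4/2c comp=t3/2c wait=2 total=30
k=5 load=t5/8c comp=t4/2c wait=8 total=38
k=6 load=t6/9c comp=t5/9c wait=9 total=47
k=7 load=t7/5c comp=t6/9c wait=9 total=56
k=8 load=- comp=t7/2c wait=2 total=58

end_cycle[7] = 56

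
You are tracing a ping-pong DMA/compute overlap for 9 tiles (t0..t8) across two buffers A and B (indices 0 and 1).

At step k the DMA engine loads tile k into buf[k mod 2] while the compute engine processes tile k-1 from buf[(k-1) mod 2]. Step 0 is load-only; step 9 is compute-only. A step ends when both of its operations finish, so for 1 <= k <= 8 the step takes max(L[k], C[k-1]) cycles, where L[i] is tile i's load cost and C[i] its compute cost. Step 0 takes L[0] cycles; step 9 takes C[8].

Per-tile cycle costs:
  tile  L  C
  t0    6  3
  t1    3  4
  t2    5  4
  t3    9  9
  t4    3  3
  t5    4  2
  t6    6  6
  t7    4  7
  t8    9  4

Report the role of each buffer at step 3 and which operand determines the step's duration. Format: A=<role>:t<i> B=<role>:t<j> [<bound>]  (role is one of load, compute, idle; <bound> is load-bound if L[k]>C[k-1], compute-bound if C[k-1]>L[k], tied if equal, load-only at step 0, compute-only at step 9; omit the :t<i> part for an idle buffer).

step 3: A=compute:t2 B=load:t3 [load-bound]

  0. 6=6c; end=6; A:t0 B:-
  1. max(3,3)=3c; end=9; A:t0 B:t1
  2. max(5,4)=5c; end=14; A:t2 B:t1
  3. max(9,4)=9c; end=23; A:t2 B:t3
  4. max(3,9)=9c; end=32; A:t4 B:t3
  5. max(4,3)=4c; end=36; A:t4 B:t5
  6. max(6,2)=6c; end=42; A:t6 B:t5
  7. max(4,6)=6c; end=48; A:t6 B:t7
  8. max(9,7)=9c; end=57; A:t8 B:t7
  9. 4=4c; end=61; A:t8 B:t7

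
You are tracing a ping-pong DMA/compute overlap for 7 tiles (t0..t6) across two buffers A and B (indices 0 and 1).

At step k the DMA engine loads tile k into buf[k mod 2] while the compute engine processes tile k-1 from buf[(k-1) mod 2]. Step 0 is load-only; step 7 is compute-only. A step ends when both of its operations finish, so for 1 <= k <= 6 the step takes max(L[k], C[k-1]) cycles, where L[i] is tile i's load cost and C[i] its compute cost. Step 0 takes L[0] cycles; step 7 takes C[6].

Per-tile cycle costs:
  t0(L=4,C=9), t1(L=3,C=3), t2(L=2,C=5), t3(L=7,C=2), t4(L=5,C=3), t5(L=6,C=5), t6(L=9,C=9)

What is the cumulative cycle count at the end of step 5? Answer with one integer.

end_cycle[5] = 34

[0] DMA t0→A (4c) ∥ CU idle ⇒ 4c, clock 4
[1] DMA t1→B (3c) ∥ CU A:t0 (9c) ⇒ 9c, clock 13
[2] DMA t2→A (2c) ∥ CU B:t1 (3c) ⇒ 3c, clock 16
[3] DMA t3→B (7c) ∥ CU A:t2 (5c) ⇒ 7c, clock 23
[4] DMA t4→A (5c) ∥ CU B:t3 (2c) ⇒ 5c, clock 28
[5] DMA t5→B (6c) ∥ CU A:t4 (3c) ⇒ 6c, clock 34
[6] DMA t6→A (9c) ∥ CU B:t5 (5c) ⇒ 9c, clock 43
[7] DMA idle ∥ CU A:t6 (9c) ⇒ 9c, clock 52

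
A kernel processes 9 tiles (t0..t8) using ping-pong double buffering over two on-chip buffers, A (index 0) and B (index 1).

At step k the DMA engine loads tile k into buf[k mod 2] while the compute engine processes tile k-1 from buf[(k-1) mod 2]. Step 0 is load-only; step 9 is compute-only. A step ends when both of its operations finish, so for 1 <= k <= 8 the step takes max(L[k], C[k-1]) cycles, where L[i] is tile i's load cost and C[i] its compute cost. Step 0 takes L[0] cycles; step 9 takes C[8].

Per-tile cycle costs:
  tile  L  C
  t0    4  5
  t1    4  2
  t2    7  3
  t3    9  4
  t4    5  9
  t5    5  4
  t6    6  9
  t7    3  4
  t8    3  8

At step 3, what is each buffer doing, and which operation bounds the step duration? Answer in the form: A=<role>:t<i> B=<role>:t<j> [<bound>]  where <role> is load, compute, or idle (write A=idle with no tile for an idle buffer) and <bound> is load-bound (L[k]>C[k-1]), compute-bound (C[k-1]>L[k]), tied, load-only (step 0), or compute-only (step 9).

step 3: A=compute:t2 B=load:t3 [load-bound]

k=0 load=t0/4c comp=- wait=4 total=4
k=1 load=t1/4c comp=t0/5c wait=5 total=9
k=2 load=t2/7c comp=t1/2c wait=7 total=16
k=3 load=t3/9c comp=t2/3c wait=9 total=25
k=4 load=t4/5c comp=t3/4c wait=5 total=30
k=5 load=t5/5c comp=t4/9c wait=9 total=39
k=6 load=t6/6c comp=t5/4c wait=6 total=45
k=7 load=t7/3c comp=t6/9c wait=9 total=54
k=8 load=t8/3c comp=t7/4c wait=4 total=58
k=9 load=- comp=t8/8c wait=8 total=66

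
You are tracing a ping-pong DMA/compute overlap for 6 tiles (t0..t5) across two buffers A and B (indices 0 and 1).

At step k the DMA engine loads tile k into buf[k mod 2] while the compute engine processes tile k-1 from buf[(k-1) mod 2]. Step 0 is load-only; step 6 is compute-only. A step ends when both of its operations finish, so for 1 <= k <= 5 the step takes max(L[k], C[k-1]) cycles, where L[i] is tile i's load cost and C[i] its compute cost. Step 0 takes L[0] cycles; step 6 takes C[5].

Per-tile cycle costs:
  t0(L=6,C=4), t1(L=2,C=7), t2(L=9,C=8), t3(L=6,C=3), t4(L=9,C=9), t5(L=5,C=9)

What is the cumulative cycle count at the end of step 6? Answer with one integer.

k=0 load=t0/6c comp=- wait=6 total=6
k=1 load=t1/2c comp=t0/4c wait=4 total=10
k=2 load=t2/9c comp=t1/7c wait=9 total=19
k=3 load=t3/6c comp=t2/8c wait=8 total=27
k=4 load=t4/9c comp=t3/3c wait=9 total=36
k=5 load=t5/5c comp=t4/9c wait=9 total=45
k=6 load=- comp=t5/9c wait=9 total=54

end_cycle[6] = 54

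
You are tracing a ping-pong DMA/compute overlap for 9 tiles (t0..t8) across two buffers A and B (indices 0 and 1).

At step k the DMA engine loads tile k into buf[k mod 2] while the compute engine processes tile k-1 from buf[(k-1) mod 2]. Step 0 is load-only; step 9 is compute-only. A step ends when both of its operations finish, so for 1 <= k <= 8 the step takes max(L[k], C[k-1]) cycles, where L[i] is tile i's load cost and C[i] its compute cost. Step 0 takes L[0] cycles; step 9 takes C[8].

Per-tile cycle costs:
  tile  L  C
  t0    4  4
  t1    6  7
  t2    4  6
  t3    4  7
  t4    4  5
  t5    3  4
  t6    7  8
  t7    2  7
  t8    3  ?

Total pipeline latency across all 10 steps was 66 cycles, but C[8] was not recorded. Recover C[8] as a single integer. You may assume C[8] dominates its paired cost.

step 0 | dur = L[0]=4 = 4
step 1 | dur = max(L[1]=6, C[0]=4) = 6
step 2 | dur = max(L[2]=4, C[1]=7) = 7
step 3 | dur = max(L[3]=4, C[2]=6) = 6
step 4 | dur = max(L[4]=4, C[3]=7) = 7
step 5 | dur = max(L[5]=3, C[4]=5) = 5
step 6 | dur = max(L[6]=7, C[5]=4) = 7
step 7 | dur = max(L[7]=2, C[6]=8) = 8
step 8 | dur = max(L[8]=3, C[7]=7) = 7
step 9 | dur = C[8]=? = C[8]  (unknown; binding)
sum of known step durations = 57
dur[9] = total - known = 66 - 57 = 9
C[8] is the binding max in step 9, so C[8] = dur[9] = 9

C[8] = 9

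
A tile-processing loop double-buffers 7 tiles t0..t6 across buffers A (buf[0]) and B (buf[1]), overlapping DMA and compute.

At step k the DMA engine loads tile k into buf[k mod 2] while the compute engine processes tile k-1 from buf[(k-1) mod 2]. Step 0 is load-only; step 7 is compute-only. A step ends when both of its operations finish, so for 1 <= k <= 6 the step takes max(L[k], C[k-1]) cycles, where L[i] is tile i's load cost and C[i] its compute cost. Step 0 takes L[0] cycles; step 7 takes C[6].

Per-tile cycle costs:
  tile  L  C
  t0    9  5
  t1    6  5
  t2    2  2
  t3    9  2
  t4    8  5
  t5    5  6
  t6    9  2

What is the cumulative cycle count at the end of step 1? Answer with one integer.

step 0: L[0]=9 → dur=9, Σ=9 | A=load:t0 B=idle [load-only]
step 1: L[1]=6 C[0]=5 → dur=6, Σ=15 | A=compute:t0 B=load:t1 [load-bound]
step 2: L[2]=2 C[1]=5 → dur=5, Σ=20 | A=load:t2 B=compute:t1 [compute-bound]
step 3: L[3]=9 C[2]=2 → dur=9, Σ=29 | A=compute:t2 B=load:t3 [load-bound]
step 4: L[4]=8 C[3]=2 → dur=8, Σ=37 | A=load:t4 B=compute:t3 [load-bound]
step 5: L[5]=5 C[4]=5 → dur=5, Σ=42 | A=compute:t4 B=load:t5 [tied]
step 6: L[6]=9 C[5]=6 → dur=9, Σ=51 | A=load:t6 B=compute:t5 [load-bound]
step 7: C[6]=2 → dur=2, Σ=53 | A=compute:t6 B=idle [compute-only]

end_cycle[1] = 15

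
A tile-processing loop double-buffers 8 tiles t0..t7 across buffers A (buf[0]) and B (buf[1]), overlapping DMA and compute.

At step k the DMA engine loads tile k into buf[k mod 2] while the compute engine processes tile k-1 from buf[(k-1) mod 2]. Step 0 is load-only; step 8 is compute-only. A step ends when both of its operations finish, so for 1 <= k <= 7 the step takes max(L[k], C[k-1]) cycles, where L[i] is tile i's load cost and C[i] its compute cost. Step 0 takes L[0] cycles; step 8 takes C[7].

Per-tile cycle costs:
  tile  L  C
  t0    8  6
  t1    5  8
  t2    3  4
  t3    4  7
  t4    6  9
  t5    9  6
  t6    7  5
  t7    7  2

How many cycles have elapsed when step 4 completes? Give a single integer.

k=0 load=t0/8c comp=- wait=8 total=8
k=1 load=t1/5c comp=t0/6c wait=6 total=14
k=2 load=t2/3c comp=t1/8c wait=8 total=22
k=3 load=t3/4c comp=t2/4c wait=4 total=26
k=4 load=t4/6c comp=t3/7c wait=7 total=33
k=5 load=t5/9c comp=t4/9c wait=9 total=42
k=6 load=t6/7c comp=t5/6c wait=7 total=49
k=7 load=t7/7c comp=t6/5c wait=7 total=56
k=8 load=- comp=t7/2c wait=2 total=58

end_cycle[4] = 33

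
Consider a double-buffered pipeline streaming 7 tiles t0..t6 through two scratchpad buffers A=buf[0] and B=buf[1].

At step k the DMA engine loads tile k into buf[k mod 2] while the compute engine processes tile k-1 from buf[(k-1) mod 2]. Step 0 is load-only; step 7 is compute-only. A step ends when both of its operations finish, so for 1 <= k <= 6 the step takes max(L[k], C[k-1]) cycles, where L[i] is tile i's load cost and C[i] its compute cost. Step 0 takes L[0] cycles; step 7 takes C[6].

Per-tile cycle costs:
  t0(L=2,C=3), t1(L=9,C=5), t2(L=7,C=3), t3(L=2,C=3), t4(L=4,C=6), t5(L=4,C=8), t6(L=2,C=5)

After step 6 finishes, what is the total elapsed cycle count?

end_cycle[6] = 39

step 0: L[0]=2 → dur=2, Σ=2 | A=load:t0 B=idle [load-only]
step 1: L[1]=9 C[0]=3 → dur=9, Σ=11 | A=compute:t0 B=load:t1 [load-bound]
step 2: L[2]=7 C[1]=5 → dur=7, Σ=18 | A=load:t2 B=compute:t1 [load-bound]
step 3: L[3]=2 C[2]=3 → dur=3, Σ=21 | A=compute:t2 B=load:t3 [compute-bound]
step 4: L[4]=4 C[3]=3 → dur=4, Σ=25 | A=load:t4 B=compute:t3 [load-bound]
step 5: L[5]=4 C[4]=6 → dur=6, Σ=31 | A=compute:t4 B=load:t5 [compute-bound]
step 6: L[6]=2 C[5]=8 → dur=8, Σ=39 | A=load:t6 B=compute:t5 [compute-bound]
step 7: C[6]=5 → dur=5, Σ=44 | A=compute:t6 B=idle [compute-only]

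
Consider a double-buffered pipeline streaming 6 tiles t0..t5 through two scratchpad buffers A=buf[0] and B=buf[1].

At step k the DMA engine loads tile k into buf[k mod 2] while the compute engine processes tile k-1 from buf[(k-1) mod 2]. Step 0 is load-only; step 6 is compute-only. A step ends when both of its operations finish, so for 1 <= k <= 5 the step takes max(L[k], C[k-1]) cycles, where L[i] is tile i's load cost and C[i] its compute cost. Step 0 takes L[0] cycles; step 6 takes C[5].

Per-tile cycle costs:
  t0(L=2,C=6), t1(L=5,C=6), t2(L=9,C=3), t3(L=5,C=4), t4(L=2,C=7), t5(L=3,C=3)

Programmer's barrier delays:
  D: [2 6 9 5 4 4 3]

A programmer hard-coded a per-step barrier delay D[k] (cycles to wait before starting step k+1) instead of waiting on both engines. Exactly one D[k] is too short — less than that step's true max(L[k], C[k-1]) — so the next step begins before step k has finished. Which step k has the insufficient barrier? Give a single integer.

hazard at step 5

k=0 barrier L[0]=2→2c, D[0]=2 ok
k=1 barrier max(L[1]=5,C[0]=6)→6c, D[1]=6 ok
k=2 barrier max(L[2]=9,C[1]=6)→9c, D[2]=9 ok
k=3 barrier max(L[3]=5,C[2]=3)→5c, D[3]=5 ok
k=4 barrier max(L[4]=2,C[3]=4)→4c, D[4]=4 ok
k=5 barrier max(L[5]=3,C[4]=7)→7c, D[5]=4 SHORT
k=6 barrier C[5]=3→3c, D[6]=3 ok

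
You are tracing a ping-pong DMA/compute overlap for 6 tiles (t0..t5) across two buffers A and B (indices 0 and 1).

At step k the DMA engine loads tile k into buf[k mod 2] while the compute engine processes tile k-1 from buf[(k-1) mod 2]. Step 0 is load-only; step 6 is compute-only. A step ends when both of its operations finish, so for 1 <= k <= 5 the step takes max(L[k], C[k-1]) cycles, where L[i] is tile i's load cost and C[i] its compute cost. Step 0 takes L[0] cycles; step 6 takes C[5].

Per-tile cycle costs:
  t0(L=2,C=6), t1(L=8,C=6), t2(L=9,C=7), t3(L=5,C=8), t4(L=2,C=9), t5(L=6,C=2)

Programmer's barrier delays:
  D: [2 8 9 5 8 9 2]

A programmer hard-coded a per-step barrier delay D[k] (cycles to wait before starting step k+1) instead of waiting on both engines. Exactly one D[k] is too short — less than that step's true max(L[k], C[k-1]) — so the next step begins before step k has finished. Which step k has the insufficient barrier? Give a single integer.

hazard at step 3

[0] required=L[0]=2=2 vs D=2 ok
[1] required=max(L[1]=8,C[0]=6)=8 vs D=8 ok
[2] required=max(L[2]=9,C[1]=6)=9 vs D=9 ok
[3] required=max(L[3]=5,C[2]=7)=7 vs D=5 SHORT
[4] required=max(L[4]=2,C[3]=8)=8 vs D=8 ok
[5] required=max(L[5]=6,C[4]=9)=9 vs D=9 ok
[6] required=C[5]=2=2 vs D=2 ok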